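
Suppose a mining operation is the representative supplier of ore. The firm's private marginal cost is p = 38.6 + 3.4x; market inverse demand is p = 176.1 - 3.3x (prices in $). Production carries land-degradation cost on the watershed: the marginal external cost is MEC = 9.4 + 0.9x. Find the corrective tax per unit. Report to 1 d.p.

tax = $24.6 per unit

Social marginal cost = private MC + MEC = 48.0 + 4.3x.
Set SMC = demand: 48.0 + 4.3x = 176.1 - 3.3x → x* = 16.8553.
The Pigouvian tax equals MEC at x*: 9.4 + 0.9×16.8553 = 24.5698.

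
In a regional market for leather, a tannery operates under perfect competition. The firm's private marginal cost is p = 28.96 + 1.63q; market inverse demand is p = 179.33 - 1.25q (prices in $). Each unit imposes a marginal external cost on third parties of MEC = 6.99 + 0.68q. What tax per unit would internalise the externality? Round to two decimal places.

Social marginal cost = private MC + MEC = 35.95 + 2.31q.
Set SMC = demand: 35.95 + 2.31q = 179.33 - 1.25q → q* = 40.2753.
The Pigouvian tax equals MEC at q*: 6.99 + 0.68×40.2753 = 34.3772.

tax = $34.38 per unit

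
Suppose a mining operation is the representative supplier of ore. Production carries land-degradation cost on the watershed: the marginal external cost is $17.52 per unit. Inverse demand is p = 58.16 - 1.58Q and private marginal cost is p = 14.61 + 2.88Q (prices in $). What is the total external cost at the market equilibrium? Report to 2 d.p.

$171.08

Market equilibrium (private): 14.61 + 2.88Q = 58.16 - 1.58Q → Q_m = 9.7646.
Total external cost = MEC × Q_m = 17.52 × 9.7646 = 171.0758.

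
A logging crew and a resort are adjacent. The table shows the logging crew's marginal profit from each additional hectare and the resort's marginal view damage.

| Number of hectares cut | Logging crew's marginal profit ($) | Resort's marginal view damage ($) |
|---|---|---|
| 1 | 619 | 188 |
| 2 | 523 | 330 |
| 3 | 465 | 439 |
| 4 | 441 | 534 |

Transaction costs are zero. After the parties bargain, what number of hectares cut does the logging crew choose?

Bargaining reaches the level where marginal profit last exceeds marginal view damage.
That holds through level 3 (465 ≥ 439) but not at 4 (441 < 534).

3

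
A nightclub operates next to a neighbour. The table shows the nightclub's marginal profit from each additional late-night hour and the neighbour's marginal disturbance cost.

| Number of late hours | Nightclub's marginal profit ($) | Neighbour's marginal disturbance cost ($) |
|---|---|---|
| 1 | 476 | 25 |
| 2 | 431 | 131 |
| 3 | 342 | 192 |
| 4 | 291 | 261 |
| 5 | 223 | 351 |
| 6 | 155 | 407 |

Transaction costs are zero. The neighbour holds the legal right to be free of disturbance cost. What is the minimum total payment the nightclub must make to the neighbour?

Efficient level: marginal profit ≥ marginal disturbance cost through level 4, so k* = 4.
With the neighbour holding the right, the nightclub must at least compensate total damage at k*: 25 + 131 + 192 + 261 = 609.

$609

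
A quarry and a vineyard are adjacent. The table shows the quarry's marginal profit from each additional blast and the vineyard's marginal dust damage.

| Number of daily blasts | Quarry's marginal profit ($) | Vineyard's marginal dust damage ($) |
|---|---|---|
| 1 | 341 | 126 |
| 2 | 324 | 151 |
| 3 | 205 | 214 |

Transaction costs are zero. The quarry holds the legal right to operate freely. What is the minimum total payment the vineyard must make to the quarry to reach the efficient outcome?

$205

Left alone the quarry would choose level 3 (marginal profit stays positive).
Efficient level: k* = 2 (marginal profit ≥ marginal dust damage through 2).
The vineyard must at least cover the quarry's forgone profit from cutting 3→2: 205 = 205.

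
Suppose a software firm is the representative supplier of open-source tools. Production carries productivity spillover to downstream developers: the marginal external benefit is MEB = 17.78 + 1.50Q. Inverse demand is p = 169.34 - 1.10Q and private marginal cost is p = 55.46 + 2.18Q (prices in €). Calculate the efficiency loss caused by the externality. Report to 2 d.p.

DWL = €1370.88

Market equilibrium (private): 55.46 + 2.18Q = 169.34 - 1.10Q → Q_m = 34.7195.
Social marginal cost = private MC − MEB = 37.68 + 0.68Q.
Set SMC = demand: 37.68 + 0.68Q = 169.34 - 1.10Q → Q* = 73.9663.
Between Q* and Q_m the wedge demand − SMC runs linearly from 0 to MEB(Q_m), so the loss is a triangle.
DWL = ½ × 39.2468 × 69.8593 = 1370.8770.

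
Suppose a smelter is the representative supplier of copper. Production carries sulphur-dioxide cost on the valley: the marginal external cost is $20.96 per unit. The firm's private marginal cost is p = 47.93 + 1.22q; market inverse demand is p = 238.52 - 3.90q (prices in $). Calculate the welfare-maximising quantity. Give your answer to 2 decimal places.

Social marginal cost = private MC + MEC = 68.89 + 1.22q.
Set SMC = demand: 68.89 + 1.22q = 238.52 - 3.90q → q* = 33.1309.

q* = 33.13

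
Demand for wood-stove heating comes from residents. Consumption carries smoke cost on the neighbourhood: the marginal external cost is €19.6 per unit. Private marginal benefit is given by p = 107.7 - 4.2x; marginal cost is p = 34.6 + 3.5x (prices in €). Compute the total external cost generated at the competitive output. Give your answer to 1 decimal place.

€186.1

Market equilibrium (private): 34.6 + 3.5x = 107.7 - 4.2x → x_m = 9.4935.
Total external cost = MEC × x_m = 19.6 × 9.4935 = 186.0726.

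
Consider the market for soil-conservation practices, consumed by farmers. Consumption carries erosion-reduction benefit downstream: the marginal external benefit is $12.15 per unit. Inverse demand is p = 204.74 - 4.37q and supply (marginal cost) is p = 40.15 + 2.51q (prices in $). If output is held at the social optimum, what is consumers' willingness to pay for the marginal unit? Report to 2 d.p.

P = $92.48

Social marginal benefit = demand + MEB = 216.89 - 4.37q.
Set SMB = MC: 216.89 - 4.37q = 40.15 + 2.51q → q* = 25.6890.
Consumer price on the demand curve at q*: 204.74 − 4.37×25.6890 = 92.4791.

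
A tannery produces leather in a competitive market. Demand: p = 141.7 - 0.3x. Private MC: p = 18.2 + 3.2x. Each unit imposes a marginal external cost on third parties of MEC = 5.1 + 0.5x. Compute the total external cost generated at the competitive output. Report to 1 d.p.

491.2

Market equilibrium (private): 18.2 + 3.2x = 141.7 - 0.3x → x_m = 35.2857.
Total external cost = ∫₀^{x_m} (5.1 + 0.5x) dx = 5.1×35.2857 + ½×0.5×35.2857² = 491.2272.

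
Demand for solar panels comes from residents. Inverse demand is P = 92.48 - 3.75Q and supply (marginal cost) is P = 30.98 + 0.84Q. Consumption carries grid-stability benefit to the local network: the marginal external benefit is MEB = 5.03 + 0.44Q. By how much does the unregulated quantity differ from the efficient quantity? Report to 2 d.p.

Market equilibrium (private): 30.98 + 0.84Q = 92.48 - 3.75Q → Q_m = 13.3987.
Social marginal benefit = demand + MEB = 97.51 - 3.31Q.
Set SMB = MC: 97.51 - 3.31Q = 30.98 + 0.84Q → Q* = 16.0313.
Gap = |13.3987 − 16.0313| = 2.6326.

2.63 units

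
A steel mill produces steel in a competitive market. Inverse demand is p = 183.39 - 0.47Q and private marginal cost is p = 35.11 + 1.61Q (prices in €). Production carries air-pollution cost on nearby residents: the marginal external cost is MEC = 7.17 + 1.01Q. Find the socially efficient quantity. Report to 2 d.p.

Social marginal cost = private MC + MEC = 42.28 + 2.62Q.
Set SMC = demand: 42.28 + 2.62Q = 183.39 - 0.47Q → Q* = 45.6667.

Q* = 45.67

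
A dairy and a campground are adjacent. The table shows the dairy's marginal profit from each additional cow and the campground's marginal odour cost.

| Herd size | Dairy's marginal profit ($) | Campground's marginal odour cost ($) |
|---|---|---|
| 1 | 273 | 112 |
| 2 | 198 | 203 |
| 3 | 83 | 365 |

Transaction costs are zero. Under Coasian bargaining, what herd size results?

Bargaining reaches the level where marginal profit last exceeds marginal odour cost.
That holds through level 1 (273 ≥ 112) but not at 2 (198 < 203).

1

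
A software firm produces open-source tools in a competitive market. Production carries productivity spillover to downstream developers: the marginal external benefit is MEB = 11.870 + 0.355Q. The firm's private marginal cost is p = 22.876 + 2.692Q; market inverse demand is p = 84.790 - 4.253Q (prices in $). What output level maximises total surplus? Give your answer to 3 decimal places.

Q* = 11.196

Social marginal cost = private MC − MEB = 11.006 + 2.337Q.
Set SMC = demand: 11.006 + 2.337Q = 84.790 - 4.253Q → Q* = 11.1964.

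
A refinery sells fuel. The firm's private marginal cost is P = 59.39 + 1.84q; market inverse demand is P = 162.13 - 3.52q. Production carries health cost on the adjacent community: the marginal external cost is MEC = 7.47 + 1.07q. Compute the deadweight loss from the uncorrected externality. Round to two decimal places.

DWL = 60.88

Market equilibrium (private): 59.39 + 1.84q = 162.13 - 3.52q → q_m = 19.1679.
Social marginal cost = private MC + MEC = 66.86 + 2.91q.
Set SMC = demand: 66.86 + 2.91q = 162.13 - 3.52q → q* = 14.8165.
The welfare-loss triangle has base |q_m − q*| and height MEC(q_m) (the vertical gap between SMC and demand is zero at q* and MEC at q_m).
DWL = ½ × 4.3514 × 27.9797 = 60.8754.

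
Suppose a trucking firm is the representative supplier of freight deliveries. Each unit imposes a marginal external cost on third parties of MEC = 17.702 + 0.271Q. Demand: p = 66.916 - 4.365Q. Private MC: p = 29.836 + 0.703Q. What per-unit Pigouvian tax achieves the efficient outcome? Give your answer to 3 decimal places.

Social marginal cost = private MC + MEC = 47.538 + 0.974Q.
Set SMC = demand: 47.538 + 0.974Q = 66.916 - 4.365Q → Q* = 3.6295.
The Pigouvian tax equals MEC at Q*: 17.702 + 0.271×3.6295 = 18.6856.

tax = 18.686 per unit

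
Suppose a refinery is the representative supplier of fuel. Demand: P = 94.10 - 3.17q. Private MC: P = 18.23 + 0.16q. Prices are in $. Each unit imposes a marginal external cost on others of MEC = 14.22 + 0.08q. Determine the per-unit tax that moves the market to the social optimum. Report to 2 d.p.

tax = $15.67 per unit

Social marginal cost = private MC + MEC = 32.45 + 0.24q.
Set SMC = demand: 32.45 + 0.24q = 94.10 - 3.17q → q* = 18.0792.
The Pigouvian tax equals MEC at q*: 14.22 + 0.08×18.0792 = 15.6663.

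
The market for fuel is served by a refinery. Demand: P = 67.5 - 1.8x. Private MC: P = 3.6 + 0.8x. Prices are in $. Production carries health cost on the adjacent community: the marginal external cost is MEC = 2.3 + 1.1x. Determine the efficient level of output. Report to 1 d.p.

Social marginal cost = private MC + MEC = 5.9 + 1.9x.
Set SMC = demand: 5.9 + 1.9x = 67.5 - 1.8x → x* = 16.6486.

x* = 16.6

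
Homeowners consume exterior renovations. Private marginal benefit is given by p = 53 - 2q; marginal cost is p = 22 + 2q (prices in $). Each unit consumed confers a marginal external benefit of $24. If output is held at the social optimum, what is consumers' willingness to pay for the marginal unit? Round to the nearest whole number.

Social marginal benefit = demand + MEB = 77 - 2q.
Set SMB = MC: 77 - 2q = 22 + 2q → q* = 13.7500.
Consumer price on the demand curve at q*: 53 − 2×13.7500 = 25.5000.

P = $26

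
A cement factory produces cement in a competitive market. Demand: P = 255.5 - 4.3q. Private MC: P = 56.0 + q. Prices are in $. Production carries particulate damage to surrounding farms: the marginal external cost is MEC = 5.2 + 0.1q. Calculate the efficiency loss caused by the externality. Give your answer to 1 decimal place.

DWL = $7.4

Market equilibrium (private): 56.0 + q = 255.5 - 4.3q → q_m = 37.6415.
Social marginal cost = private MC + MEC = 61.2 + 1.1q.
Set SMC = demand: 61.2 + 1.1q = 255.5 - 4.3q → q* = 35.9815.
The loss is the area between SMC and demand from q* to q_m; with linear curves that's a triangle of height MEC(q_m).
DWL = ½ × 1.6600 × 8.9642 = 7.4403.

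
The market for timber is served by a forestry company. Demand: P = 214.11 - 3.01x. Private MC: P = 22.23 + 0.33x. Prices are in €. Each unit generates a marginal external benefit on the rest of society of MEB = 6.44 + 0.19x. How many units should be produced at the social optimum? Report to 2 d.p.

x* = 62.96

Social marginal cost = private MC − MEB = 15.79 + 0.14x.
Set SMC = demand: 15.79 + 0.14x = 214.11 - 3.01x → x* = 62.9587.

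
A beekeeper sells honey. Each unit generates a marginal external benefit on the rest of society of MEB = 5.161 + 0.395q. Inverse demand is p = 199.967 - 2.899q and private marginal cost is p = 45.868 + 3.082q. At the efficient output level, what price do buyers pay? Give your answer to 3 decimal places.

Social marginal cost = private MC − MEB = 40.707 + 2.687q.
Set SMC = demand: 40.707 + 2.687q = 199.967 - 2.899q → q* = 28.5106.
Consumer price on the demand curve at q*: 199.967 − 2.899×28.5106 = 117.3148.

P = 117.315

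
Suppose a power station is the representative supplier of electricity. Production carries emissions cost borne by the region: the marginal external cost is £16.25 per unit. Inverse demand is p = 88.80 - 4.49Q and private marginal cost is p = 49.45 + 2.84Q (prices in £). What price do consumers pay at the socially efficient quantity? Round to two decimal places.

Social marginal cost = private MC + MEC = 65.70 + 2.84Q.
Set SMC = demand: 65.70 + 2.84Q = 88.80 - 4.49Q → Q* = 3.1514.
Consumer price on the demand curve at Q*: 88.80 − 4.49×3.1514 = 74.6502.

P = £74.65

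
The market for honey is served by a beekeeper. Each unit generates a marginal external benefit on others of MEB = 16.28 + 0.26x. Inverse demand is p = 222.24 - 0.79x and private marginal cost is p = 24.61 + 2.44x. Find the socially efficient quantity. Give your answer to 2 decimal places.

x* = 72.02

Social marginal cost = private MC − MEB = 8.33 + 2.18x.
Set SMC = demand: 8.33 + 2.18x = 222.24 - 0.79x → x* = 72.0236.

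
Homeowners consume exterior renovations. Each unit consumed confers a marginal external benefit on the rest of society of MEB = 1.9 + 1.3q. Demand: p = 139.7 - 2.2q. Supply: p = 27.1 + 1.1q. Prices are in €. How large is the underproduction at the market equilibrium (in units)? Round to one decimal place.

Market equilibrium (private): 27.1 + 1.1q = 139.7 - 2.2q → q_m = 34.1212.
Social marginal benefit = demand + MEB = 141.6 - 0.9q.
Set SMB = MC: 141.6 - 0.9q = 27.1 + 1.1q → q* = 57.2500.
Gap = |34.1212 − 57.2500| = 23.1288.

23.1 units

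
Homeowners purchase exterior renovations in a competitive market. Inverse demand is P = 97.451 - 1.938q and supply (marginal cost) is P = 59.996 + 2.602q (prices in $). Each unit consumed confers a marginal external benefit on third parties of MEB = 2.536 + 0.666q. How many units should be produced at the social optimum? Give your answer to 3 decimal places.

Social marginal benefit = demand + MEB = 99.987 - 1.272q.
Set SMB = MC: 99.987 - 1.272q = 59.996 + 2.602q → q* = 10.3229.

q* = 10.323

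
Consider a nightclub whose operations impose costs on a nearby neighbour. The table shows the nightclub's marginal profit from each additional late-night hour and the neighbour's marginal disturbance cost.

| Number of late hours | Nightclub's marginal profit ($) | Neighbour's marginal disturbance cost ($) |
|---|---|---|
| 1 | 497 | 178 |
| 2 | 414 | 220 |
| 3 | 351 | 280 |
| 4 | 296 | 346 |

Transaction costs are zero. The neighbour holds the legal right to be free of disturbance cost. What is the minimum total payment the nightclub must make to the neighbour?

$678

Efficient level: marginal profit ≥ marginal disturbance cost through level 3, so k* = 3.
With the neighbour holding the right, the nightclub must at least compensate total damage at k*: 178 + 220 + 280 = 678.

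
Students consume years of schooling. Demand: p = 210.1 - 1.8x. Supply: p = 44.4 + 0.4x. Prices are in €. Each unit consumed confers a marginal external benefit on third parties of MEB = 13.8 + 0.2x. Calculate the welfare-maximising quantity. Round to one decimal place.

Social marginal benefit = demand + MEB = 223.9 - 1.6x.
Set SMB = MC: 223.9 - 1.6x = 44.4 + 0.4x → x* = 89.7500.

x* = 89.8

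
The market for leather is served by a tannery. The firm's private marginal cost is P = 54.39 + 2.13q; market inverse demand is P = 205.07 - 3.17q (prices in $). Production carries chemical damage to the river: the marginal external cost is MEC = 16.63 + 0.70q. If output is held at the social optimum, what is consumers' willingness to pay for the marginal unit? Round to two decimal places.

Social marginal cost = private MC + MEC = 71.02 + 2.83q.
Set SMC = demand: 71.02 + 2.83q = 205.07 - 3.17q → q* = 22.3417.
Consumer price on the demand curve at q*: 205.07 − 3.17×22.3417 = 134.2468.

P = $134.25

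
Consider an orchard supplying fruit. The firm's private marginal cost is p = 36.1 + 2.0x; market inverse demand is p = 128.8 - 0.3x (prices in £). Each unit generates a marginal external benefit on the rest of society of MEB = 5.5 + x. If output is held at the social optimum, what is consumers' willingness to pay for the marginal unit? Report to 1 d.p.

P = £106.1

Social marginal cost = private MC − MEB = 30.6 + x.
Set SMC = demand: 30.6 + x = 128.8 - 0.3x → x* = 75.5385.
Consumer price on the demand curve at x*: 128.8 − 0.3×75.5385 = 106.1385.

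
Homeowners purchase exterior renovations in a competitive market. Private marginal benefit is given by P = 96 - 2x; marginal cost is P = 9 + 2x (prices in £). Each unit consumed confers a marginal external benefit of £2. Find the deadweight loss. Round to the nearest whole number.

DWL = £1

Market equilibrium (private): 9 + 2x = 96 - 2x → x_m = 21.7500.
Social marginal benefit = demand + MEB = 98 - 2x.
Set SMB = MC: 98 - 2x = 9 + 2x → x* = 22.2500.
The welfare-loss triangle has base |x_m − x*| and height MEB(x_m) (the vertical gap between SMB and MC is zero at x* and MEB at x_m).
DWL = ½ × 0.5000 × 2.0000 = 0.5000.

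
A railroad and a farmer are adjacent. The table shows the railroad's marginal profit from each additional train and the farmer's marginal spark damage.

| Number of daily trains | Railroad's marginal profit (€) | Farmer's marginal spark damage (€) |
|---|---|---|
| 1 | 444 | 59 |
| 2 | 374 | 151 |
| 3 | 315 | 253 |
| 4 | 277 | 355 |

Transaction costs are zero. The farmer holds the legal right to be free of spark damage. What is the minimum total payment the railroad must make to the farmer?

Efficient level: marginal profit ≥ marginal spark damage through level 3, so k* = 3.
With the farmer holding the right, the railroad must at least compensate total damage at k*: 59 + 151 + 253 = 463.

€463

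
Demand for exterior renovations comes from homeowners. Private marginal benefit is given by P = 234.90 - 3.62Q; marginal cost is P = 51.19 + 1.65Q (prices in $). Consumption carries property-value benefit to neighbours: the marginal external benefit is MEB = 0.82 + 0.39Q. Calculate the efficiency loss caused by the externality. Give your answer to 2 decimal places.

Market equilibrium (private): 51.19 + 1.65Q = 234.90 - 3.62Q → Q_m = 34.8596.
Social marginal benefit = demand + MEB = 235.72 - 3.23Q.
Set SMB = MC: 235.72 - 3.23Q = 51.19 + 1.65Q → Q* = 37.8135.
Between Q* and Q_m the wedge SMB − MC runs linearly from 0 to MEB(Q_m), so the loss is a triangle.
DWL = ½ × 2.9539 × 14.4152 = 21.2905.

DWL = $21.29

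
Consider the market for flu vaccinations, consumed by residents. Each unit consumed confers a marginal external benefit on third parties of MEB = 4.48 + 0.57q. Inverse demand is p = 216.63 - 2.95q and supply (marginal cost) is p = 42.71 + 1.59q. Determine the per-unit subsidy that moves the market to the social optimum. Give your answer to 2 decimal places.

Social marginal benefit = demand + MEB = 221.11 - 2.38q.
Set SMB = MC: 221.11 - 2.38q = 42.71 + 1.59q → q* = 44.9370.
The Pigouvian subsidy equals MEB at q*: 4.48 + 0.57×44.9370 = 30.0941.

subsidy = 30.09 per unit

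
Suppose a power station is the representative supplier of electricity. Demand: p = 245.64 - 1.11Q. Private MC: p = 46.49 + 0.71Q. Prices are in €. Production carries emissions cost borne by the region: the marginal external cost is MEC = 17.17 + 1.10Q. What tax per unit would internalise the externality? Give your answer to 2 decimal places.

Social marginal cost = private MC + MEC = 63.66 + 1.81Q.
Set SMC = demand: 63.66 + 1.81Q = 245.64 - 1.11Q → Q* = 62.3219.
The Pigouvian tax equals MEC at Q*: 17.17 + 1.10×62.3219 = 85.7241.

tax = €85.72 per unit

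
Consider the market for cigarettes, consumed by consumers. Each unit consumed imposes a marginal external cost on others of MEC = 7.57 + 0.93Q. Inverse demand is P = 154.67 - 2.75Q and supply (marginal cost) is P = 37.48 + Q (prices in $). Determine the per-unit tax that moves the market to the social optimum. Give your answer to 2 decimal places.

Social marginal benefit = demand − MEC = 147.10 - 3.68Q.
Set SMB = MC: 147.10 - 3.68Q = 37.48 + Q → Q* = 23.4231.
The Pigouvian tax equals MEC at Q*: 7.57 + 0.93×23.4231 = 29.3535.

tax = $29.35 per unit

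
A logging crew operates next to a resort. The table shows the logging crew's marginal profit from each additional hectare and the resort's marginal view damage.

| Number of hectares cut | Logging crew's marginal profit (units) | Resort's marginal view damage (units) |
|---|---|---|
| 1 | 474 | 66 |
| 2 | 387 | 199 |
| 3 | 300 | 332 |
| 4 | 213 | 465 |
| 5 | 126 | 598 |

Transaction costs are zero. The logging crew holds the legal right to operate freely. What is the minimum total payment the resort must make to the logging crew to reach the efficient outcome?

Left alone the logging crew would choose level 5 (marginal profit stays positive).
Efficient level: k* = 2 (marginal profit ≥ marginal view damage through 2).
The resort must at least cover the logging crew's forgone profit from cutting 5→2: 300 + 213 + 126 = 639.

639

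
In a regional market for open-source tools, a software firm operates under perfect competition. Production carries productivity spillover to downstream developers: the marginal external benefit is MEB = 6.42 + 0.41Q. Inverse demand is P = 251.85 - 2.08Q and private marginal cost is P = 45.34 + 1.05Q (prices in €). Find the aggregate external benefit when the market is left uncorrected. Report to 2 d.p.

€1315.95

Market equilibrium (private): 45.34 + 1.05Q = 251.85 - 2.08Q → Q_m = 65.9776.
Total external benefit = ∫₀^{Q_m} (6.42 + 0.41Q) dQ = 6.42×65.9776 + ½×0.41×65.9776² = 1315.9502.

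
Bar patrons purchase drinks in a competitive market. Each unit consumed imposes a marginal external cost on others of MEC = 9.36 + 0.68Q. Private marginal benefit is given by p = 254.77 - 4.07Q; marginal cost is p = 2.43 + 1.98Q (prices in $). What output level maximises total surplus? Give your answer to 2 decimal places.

Social marginal benefit = demand − MEC = 245.41 - 4.75Q.
Set SMB = MC: 245.41 - 4.75Q = 2.43 + 1.98Q → Q* = 36.1040.

Q* = 36.10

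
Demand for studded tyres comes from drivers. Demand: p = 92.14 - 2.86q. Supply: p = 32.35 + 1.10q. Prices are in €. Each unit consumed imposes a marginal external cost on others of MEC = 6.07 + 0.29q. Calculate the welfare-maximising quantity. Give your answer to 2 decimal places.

Social marginal benefit = demand − MEC = 86.07 - 3.15q.
Set SMB = MC: 86.07 - 3.15q = 32.35 + 1.10q → q* = 12.6400.

q* = 12.64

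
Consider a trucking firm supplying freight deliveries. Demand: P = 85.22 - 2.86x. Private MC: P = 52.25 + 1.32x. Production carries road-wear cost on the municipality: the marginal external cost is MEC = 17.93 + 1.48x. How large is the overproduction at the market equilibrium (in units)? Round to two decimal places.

5.23 units

Market equilibrium (private): 52.25 + 1.32x = 85.22 - 2.86x → x_m = 7.8876.
Social marginal cost = private MC + MEC = 70.18 + 2.80x.
Set SMC = demand: 70.18 + 2.80x = 85.22 - 2.86x → x* = 2.6572.
Gap = |7.8876 − 2.6572| = 5.2304.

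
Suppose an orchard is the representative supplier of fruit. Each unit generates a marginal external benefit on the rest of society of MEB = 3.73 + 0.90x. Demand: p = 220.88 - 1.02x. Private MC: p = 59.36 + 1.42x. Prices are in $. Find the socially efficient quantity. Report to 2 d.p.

Social marginal cost = private MC − MEB = 55.63 + 0.52x.
Set SMC = demand: 55.63 + 0.52x = 220.88 - 1.02x → x* = 107.3052.

x* = 107.31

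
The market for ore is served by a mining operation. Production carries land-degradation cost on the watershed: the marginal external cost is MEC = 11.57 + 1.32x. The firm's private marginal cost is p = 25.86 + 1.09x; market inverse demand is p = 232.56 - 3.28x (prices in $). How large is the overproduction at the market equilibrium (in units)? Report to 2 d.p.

Market equilibrium (private): 25.86 + 1.09x = 232.56 - 3.28x → x_m = 47.2998.
Social marginal cost = private MC + MEC = 37.43 + 2.41x.
Set SMC = demand: 37.43 + 2.41x = 232.56 - 3.28x → x* = 34.2935.
Gap = |47.2998 − 34.2935| = 13.0063.

13.01 units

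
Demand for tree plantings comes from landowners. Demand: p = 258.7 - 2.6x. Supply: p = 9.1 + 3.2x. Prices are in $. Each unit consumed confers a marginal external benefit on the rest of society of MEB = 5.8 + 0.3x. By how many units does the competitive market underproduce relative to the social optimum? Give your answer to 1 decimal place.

3.4 units

Market equilibrium (private): 9.1 + 3.2x = 258.7 - 2.6x → x_m = 43.0345.
Social marginal benefit = demand + MEB = 264.5 - 2.3x.
Set SMB = MC: 264.5 - 2.3x = 9.1 + 3.2x → x* = 46.4364.
Gap = |43.0345 − 46.4364| = 3.4019.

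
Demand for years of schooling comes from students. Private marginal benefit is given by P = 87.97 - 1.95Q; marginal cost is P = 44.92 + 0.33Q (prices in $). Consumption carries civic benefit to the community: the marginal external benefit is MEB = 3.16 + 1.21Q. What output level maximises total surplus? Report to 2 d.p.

Q* = 43.19

Social marginal benefit = demand + MEB = 91.13 - 0.74Q.
Set SMB = MC: 91.13 - 0.74Q = 44.92 + 0.33Q → Q* = 43.1869.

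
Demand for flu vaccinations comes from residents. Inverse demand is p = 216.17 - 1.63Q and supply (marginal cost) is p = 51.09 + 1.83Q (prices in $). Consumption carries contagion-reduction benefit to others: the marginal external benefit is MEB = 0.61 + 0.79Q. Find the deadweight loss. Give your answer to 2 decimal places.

Market equilibrium (private): 51.09 + 1.83Q = 216.17 - 1.63Q → Q_m = 47.7110.
Social marginal benefit = demand + MEB = 216.78 - 0.84Q.
Set SMB = MC: 216.78 - 0.84Q = 51.09 + 1.83Q → Q* = 62.0562.
Height of the DWL triangle at Q_m is SMB(Q_m) − MC(Q_m) = MEB(Q_m) = 38.3017.
DWL = ½ × 14.3452 × 38.3017 = 274.7228.

DWL = $274.72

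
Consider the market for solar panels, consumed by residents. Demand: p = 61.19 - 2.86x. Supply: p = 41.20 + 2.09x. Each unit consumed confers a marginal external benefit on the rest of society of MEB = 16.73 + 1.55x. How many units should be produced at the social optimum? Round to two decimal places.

x* = 10.80

Social marginal benefit = demand + MEB = 77.92 - 1.31x.
Set SMB = MC: 77.92 - 1.31x = 41.20 + 2.09x → x* = 10.8000.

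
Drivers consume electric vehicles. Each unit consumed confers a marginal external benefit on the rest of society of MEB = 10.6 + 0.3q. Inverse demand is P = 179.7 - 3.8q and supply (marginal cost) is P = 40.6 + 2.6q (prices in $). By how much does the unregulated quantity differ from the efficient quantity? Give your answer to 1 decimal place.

2.8 units

Market equilibrium (private): 40.6 + 2.6q = 179.7 - 3.8q → q_m = 21.7344.
Social marginal benefit = demand + MEB = 190.3 - 3.5q.
Set SMB = MC: 190.3 - 3.5q = 40.6 + 2.6q → q* = 24.5410.
Gap = |21.7344 − 24.5410| = 2.8066.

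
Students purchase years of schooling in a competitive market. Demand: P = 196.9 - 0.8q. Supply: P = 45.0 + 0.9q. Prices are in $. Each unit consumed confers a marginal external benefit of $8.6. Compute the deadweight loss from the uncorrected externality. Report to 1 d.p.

Market equilibrium (private): 45.0 + 0.9q = 196.9 - 0.8q → q_m = 89.3529.
Social marginal benefit = demand + MEB = 205.5 - 0.8q.
Set SMB = MC: 205.5 - 0.8q = 45.0 + 0.9q → q* = 94.4118.
Between q* and q_m the wedge SMB − MC runs linearly from 0 to MEB(q_m), so the loss is a triangle.
DWL = ½ × 5.0589 × 8.6000 = 21.7533.

DWL = $21.8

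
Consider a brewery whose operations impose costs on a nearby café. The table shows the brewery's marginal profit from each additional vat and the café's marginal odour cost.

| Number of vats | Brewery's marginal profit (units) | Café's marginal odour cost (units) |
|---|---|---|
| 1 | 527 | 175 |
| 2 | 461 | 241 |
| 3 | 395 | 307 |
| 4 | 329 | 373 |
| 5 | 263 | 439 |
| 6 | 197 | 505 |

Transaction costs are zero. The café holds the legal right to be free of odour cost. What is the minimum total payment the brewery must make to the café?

723

Efficient level: marginal profit ≥ marginal odour cost through level 3, so k* = 3.
With the café holding the right, the brewery must at least compensate total damage at k*: 175 + 241 + 307 = 723.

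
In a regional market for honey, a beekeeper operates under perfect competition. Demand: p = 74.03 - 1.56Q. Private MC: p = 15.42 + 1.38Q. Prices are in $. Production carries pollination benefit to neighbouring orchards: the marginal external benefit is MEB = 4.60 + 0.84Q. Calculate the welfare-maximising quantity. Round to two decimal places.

Social marginal cost = private MC − MEB = 10.82 + 0.54Q.
Set SMC = demand: 10.82 + 0.54Q = 74.03 - 1.56Q → Q* = 30.1000.

Q* = 30.10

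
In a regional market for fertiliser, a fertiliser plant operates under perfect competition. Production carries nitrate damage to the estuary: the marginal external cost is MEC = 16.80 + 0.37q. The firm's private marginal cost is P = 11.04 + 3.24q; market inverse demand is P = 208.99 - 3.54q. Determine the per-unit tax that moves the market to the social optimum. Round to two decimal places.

Social marginal cost = private MC + MEC = 27.84 + 3.61q.
Set SMC = demand: 27.84 + 3.61q = 208.99 - 3.54q → q* = 25.3357.
The Pigouvian tax equals MEC at q*: 16.80 + 0.37×25.3357 = 26.1742.

tax = 26.17 per unit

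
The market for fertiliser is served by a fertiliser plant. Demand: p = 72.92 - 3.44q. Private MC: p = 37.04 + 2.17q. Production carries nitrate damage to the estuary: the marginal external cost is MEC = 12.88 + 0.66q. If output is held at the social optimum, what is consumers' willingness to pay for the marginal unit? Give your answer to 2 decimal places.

P = 60.30

Social marginal cost = private MC + MEC = 49.92 + 2.83q.
Set SMC = demand: 49.92 + 2.83q = 72.92 - 3.44q → q* = 3.6683.
Consumer price on the demand curve at q*: 72.92 − 3.44×3.6683 = 60.3010.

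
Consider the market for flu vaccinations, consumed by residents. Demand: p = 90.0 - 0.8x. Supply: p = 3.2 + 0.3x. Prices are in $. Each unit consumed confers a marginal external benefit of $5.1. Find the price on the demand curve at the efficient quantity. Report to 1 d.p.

P = $23.2

Social marginal benefit = demand + MEB = 95.1 - 0.8x.
Set SMB = MC: 95.1 - 0.8x = 3.2 + 0.3x → x* = 83.5455.
Consumer price on the demand curve at x*: 90.0 − 0.8×83.5455 = 23.1636.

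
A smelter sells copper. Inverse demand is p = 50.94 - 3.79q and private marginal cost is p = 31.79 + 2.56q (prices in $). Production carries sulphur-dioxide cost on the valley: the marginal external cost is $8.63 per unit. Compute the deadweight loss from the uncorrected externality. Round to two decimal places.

Market equilibrium (private): 31.79 + 2.56q = 50.94 - 3.79q → q_m = 3.0157.
Social marginal cost = private MC + MEC = 40.42 + 2.56q.
Set SMC = demand: 40.42 + 2.56q = 50.94 - 3.79q → q* = 1.6567.
Height of the DWL triangle at q_m is SMC(q_m) − demand(q_m) = MEC(q_m) = 8.6300.
DWL = ½ × 1.3590 × 8.6300 = 5.8641.

DWL = $5.86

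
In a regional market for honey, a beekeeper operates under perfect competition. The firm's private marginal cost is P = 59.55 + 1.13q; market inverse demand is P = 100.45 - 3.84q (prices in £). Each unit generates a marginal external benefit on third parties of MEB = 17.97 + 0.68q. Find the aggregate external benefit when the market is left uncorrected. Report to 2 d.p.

Market equilibrium (private): 59.55 + 1.13q = 100.45 - 3.84q → q_m = 8.2294.
Total external benefit = ∫₀^{q_m} (17.97 + 0.68q) dq = 17.97×8.2294 + ½×0.68×8.2294² = 170.9081.

£170.91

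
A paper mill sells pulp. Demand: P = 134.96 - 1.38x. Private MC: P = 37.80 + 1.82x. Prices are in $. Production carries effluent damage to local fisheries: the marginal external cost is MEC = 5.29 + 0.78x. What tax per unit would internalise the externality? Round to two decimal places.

Social marginal cost = private MC + MEC = 43.09 + 2.60x.
Set SMC = demand: 43.09 + 2.60x = 134.96 - 1.38x → x* = 23.0829.
The Pigouvian tax equals MEC at x*: 5.29 + 0.78×23.0829 = 23.2947.

tax = $23.29 per unit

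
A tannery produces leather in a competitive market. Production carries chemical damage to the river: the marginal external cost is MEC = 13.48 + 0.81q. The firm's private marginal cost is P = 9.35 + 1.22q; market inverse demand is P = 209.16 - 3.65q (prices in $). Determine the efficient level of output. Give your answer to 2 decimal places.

q* = 32.80

Social marginal cost = private MC + MEC = 22.83 + 2.03q.
Set SMC = demand: 22.83 + 2.03q = 209.16 - 3.65q → q* = 32.8046.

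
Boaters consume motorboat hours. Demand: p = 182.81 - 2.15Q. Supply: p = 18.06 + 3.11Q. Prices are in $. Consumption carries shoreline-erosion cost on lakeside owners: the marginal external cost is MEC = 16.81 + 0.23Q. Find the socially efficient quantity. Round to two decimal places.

Q* = 26.95

Social marginal benefit = demand − MEC = 166.00 - 2.38Q.
Set SMB = MC: 166.00 - 2.38Q = 18.06 + 3.11Q → Q* = 26.9472.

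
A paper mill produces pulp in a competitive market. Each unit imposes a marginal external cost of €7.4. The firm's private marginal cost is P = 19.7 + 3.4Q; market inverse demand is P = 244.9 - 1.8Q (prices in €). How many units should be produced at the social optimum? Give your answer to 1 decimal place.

Q* = 41.9

Social marginal cost = private MC + MEC = 27.1 + 3.4Q.
Set SMC = demand: 27.1 + 3.4Q = 244.9 - 1.8Q → Q* = 41.8846.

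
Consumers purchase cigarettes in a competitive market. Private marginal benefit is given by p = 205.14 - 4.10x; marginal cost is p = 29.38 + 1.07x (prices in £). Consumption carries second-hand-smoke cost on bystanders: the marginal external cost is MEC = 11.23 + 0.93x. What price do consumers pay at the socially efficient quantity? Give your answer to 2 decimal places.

P = £94.55

Social marginal benefit = demand − MEC = 193.91 - 5.03x.
Set SMB = MC: 193.91 - 5.03x = 29.38 + 1.07x → x* = 26.9721.
Consumer price on the demand curve at x*: 205.14 − 4.10×26.9721 = 94.5544.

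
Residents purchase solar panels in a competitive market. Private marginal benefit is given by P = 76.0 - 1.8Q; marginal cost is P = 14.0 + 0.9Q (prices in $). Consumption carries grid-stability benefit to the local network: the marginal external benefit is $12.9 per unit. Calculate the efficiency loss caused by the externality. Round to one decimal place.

Market equilibrium (private): 14.0 + 0.9Q = 76.0 - 1.8Q → Q_m = 22.9630.
Social marginal benefit = demand + MEB = 88.9 - 1.8Q.
Set SMB = MC: 88.9 - 1.8Q = 14.0 + 0.9Q → Q* = 27.7407.
Between Q* and Q_m the wedge SMB − MC runs linearly from 0 to MEB(Q_m), so the loss is a triangle.
DWL = ½ × 4.7777 × 12.9000 = 30.8162.

DWL = $30.8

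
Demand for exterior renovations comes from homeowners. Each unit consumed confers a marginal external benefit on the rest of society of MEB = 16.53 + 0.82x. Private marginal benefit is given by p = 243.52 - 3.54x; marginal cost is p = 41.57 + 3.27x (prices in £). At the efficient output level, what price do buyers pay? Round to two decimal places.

Social marginal benefit = demand + MEB = 260.05 - 2.72x.
Set SMB = MC: 260.05 - 2.72x = 41.57 + 3.27x → x* = 36.4741.
Consumer price on the demand curve at x*: 243.52 − 3.54×36.4741 = 114.4017.

P = £114.40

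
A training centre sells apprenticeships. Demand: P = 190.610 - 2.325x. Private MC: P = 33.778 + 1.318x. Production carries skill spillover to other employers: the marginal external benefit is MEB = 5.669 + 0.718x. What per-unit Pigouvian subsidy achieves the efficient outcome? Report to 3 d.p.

Social marginal cost = private MC − MEB = 28.109 + 0.600x.
Set SMC = demand: 28.109 + 0.600x = 190.610 - 2.325x → x* = 55.5559.
The Pigouvian subsidy equals MEB at x*: 5.669 + 0.718×55.5559 = 45.5581.

subsidy = 45.558 per unit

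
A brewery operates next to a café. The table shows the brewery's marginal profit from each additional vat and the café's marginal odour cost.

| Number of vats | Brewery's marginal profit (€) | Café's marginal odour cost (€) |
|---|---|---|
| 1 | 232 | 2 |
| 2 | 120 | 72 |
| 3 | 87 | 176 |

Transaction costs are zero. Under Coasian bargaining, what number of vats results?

Bargaining reaches the level where marginal profit last exceeds marginal odour cost.
That holds through level 2 (120 ≥ 72) but not at 3 (87 < 176).

2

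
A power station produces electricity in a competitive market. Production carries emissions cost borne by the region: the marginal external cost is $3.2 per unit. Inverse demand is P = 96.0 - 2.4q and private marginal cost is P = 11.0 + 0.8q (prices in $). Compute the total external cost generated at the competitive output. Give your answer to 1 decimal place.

$85.0

Market equilibrium (private): 11.0 + 0.8q = 96.0 - 2.4q → q_m = 26.5625.
Total external cost = MEC × q_m = 3.2 × 26.5625 = 85.0000.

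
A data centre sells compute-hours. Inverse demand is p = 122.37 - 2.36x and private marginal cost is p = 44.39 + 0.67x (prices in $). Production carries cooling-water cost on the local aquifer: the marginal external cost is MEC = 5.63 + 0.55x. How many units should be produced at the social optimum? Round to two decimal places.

x* = 20.21

Social marginal cost = private MC + MEC = 50.02 + 1.22x.
Set SMC = demand: 50.02 + 1.22x = 122.37 - 2.36x → x* = 20.2095.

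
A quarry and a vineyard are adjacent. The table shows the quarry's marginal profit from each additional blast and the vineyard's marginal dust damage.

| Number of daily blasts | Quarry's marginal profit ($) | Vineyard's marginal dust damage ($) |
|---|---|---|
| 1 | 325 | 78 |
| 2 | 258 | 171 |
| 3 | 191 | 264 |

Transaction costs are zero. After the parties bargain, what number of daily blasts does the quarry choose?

Bargaining reaches the level where marginal profit last exceeds marginal dust damage.
That holds through level 2 (258 ≥ 171) but not at 3 (191 < 264).

2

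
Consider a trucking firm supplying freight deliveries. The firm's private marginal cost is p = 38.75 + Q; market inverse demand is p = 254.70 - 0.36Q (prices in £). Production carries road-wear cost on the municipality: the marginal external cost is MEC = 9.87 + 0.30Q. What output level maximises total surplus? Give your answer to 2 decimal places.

Social marginal cost = private MC + MEC = 48.62 + 1.30Q.
Set SMC = demand: 48.62 + 1.30Q = 254.70 - 0.36Q → Q* = 124.1446.

Q* = 124.14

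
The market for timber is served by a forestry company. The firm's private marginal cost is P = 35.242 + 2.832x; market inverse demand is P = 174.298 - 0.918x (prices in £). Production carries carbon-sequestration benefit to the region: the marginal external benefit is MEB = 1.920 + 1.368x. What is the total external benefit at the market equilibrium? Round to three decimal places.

£1011.727

Market equilibrium (private): 35.242 + 2.832x = 174.298 - 0.918x → x_m = 37.0816.
Total external benefit = ∫₀^{x_m} (1.920 + 1.368x) dx = 1.920×37.0816 + ½×1.368×37.0816² = 1011.7275.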